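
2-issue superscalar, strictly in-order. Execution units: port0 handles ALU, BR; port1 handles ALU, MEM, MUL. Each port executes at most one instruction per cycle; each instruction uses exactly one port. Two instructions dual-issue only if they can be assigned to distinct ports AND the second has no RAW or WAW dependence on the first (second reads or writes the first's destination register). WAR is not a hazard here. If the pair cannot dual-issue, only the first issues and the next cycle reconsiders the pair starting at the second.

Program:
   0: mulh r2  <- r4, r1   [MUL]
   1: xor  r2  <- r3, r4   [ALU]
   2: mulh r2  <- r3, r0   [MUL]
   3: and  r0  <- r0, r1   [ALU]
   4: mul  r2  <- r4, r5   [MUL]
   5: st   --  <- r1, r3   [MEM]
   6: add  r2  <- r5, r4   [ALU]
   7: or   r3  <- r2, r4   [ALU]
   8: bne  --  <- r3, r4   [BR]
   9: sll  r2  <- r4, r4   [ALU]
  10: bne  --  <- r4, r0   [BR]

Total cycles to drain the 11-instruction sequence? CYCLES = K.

CYCLES = 8

t=0 i0:mulh.MUL ; WAW r2
t=1 i1:xor.ALU ; WAW r2
t=2 i2,i3:mulh.MUL and.ALU ; 2-wide
t=3 i4:mul.MUL ; no-port MUL/MEM
t=4 i5,i6:st.MEM add.ALU ; 2-wide
t=5 i7:or.ALU ; RAW r3
t=6 i8,i9:bne.BR sll.ALU ; 2-wide
t=7 i10:bne.BR ; tail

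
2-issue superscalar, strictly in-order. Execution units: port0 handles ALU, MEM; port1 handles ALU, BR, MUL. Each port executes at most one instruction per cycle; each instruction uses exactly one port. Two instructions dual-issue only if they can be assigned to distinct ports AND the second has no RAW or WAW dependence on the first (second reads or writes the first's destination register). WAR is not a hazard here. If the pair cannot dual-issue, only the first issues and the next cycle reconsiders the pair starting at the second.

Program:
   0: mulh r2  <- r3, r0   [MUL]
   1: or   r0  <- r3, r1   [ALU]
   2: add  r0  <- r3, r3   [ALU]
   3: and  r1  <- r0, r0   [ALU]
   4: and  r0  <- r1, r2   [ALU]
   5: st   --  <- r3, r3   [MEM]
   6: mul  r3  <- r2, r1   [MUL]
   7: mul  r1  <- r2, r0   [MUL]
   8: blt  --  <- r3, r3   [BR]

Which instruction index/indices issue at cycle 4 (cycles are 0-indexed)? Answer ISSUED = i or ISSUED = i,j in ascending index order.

0. mulh/or @i0+i1  | 2-wide
1. add @i2  | RAW r0
2. and @i3  | RAW r1
3. and/st @i4+i5  | 2-wide
4. mul @i6  | no-port MUL/MUL
5. mul @i7  | no-port MUL/BR
6. blt @i8  | tail

ISSUED = 6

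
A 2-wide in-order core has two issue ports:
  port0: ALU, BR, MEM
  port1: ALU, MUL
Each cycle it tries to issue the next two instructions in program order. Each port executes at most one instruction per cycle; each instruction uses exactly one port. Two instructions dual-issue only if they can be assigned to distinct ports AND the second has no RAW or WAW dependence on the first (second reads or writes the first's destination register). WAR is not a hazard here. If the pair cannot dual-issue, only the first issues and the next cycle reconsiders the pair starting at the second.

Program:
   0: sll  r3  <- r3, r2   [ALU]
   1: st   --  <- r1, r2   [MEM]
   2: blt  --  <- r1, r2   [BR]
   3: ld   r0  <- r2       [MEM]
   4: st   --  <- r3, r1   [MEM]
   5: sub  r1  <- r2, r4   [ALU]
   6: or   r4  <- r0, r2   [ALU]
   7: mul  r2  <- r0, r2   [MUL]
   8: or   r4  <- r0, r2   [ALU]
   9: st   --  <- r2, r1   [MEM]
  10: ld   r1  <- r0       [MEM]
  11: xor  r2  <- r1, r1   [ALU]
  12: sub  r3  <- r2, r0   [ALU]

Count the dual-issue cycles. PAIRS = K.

PAIRS = 4

c0: i0,i1 sll/st  2-wide
c1: i2 blt  no-port BR/MEM
c2: i3 ld  no-port MEM/MEM
c3: i4,i5 st/sub  2-wide
c4: i6,i7 or/mul  2-wide
c5: i8,i9 or/st  2-wide
c6: i10 ld  RAW r1
c7: i11 xor  RAW r2
c8: i12 sub  tail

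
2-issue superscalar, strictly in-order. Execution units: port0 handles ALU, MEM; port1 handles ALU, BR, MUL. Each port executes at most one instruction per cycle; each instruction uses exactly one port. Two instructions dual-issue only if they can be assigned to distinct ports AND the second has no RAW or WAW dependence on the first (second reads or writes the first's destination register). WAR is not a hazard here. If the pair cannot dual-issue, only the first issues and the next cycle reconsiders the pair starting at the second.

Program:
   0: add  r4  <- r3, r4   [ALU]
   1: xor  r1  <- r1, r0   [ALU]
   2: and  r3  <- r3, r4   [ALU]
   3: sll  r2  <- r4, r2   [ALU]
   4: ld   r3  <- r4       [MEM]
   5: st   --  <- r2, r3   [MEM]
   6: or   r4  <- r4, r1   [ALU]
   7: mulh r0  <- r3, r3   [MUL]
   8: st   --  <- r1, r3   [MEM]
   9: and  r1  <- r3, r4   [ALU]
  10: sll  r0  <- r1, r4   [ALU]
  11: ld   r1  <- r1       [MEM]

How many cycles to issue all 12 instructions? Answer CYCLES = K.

0. add/xor @i0+i1  | dual
1. and/sll @i2+i3  | dual
2. ld @i4  | no-port MEM/MEM
3. st/or @i5+i6  | dual
4. mulh/st @i7+i8  | dual
5. and @i9  | RAW r1
6. sll/ld @i10+i11  | dual

CYCLES = 7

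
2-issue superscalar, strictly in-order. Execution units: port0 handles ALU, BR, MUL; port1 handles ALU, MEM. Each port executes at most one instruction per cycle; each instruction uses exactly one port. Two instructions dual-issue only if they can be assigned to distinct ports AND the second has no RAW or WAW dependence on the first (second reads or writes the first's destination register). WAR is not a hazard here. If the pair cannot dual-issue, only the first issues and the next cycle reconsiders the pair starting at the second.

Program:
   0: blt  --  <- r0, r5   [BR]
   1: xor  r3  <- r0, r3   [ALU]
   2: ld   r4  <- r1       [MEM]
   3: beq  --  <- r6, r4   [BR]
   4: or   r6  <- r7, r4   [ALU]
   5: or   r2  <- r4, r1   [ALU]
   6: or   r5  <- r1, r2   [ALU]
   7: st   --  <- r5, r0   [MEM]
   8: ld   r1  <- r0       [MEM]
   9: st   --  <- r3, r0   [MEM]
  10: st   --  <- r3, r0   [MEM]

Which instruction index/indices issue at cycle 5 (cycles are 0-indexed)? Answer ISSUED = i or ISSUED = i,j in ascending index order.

ISSUED = 7

[0] i0&i1  blt xor  -- pair
[1] i2  ld  -- RAW r4
[2] i3&i4  beq or  -- pair
[3] i5  or  -- RAW r2
[4] i6  or  -- RAW r5
[5] i7  st  -- no-port MEM/MEM
[6] i8  ld  -- no-port MEM/MEM
[7] i9  st  -- no-port MEM/MEM
[8] i10  st  -- tail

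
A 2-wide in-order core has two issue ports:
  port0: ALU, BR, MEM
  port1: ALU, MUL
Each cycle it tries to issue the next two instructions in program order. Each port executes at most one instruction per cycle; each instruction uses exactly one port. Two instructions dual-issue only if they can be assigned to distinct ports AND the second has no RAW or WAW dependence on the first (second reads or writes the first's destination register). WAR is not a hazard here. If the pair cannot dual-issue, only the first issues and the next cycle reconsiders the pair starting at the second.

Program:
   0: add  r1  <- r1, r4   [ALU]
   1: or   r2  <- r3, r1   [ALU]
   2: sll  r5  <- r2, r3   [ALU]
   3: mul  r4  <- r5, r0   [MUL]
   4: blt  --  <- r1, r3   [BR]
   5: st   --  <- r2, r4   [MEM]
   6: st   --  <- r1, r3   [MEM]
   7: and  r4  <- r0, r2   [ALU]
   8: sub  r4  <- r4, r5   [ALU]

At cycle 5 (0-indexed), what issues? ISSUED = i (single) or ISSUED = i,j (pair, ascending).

ISSUED = 6,7

0. add @i0  | RAW r1
1. or @i1  | RAW r2
2. sll @i2  | RAW r5
3. mul+blt @i3/i4  | dual
4. st @i5  | no-port MEM/MEM
5. st+and @i6/i7  | dual
6. sub @i8  | tail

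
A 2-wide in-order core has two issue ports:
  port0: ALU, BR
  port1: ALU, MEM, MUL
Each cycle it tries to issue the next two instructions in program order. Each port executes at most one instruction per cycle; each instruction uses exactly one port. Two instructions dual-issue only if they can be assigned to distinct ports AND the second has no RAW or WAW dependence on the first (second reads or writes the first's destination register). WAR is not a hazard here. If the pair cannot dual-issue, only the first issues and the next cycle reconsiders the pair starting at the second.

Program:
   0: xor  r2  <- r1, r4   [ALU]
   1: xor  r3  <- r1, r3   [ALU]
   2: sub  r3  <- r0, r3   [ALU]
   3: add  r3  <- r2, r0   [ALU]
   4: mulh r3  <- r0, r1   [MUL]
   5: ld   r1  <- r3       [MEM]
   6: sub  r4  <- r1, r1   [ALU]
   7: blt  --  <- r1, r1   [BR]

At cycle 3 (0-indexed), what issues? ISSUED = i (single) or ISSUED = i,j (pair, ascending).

#0 head=0: xor.ALU xor.ALU i0+i1 dual
#1 head=2: sub.ALU i2 WAW r3
#2 head=3: add.ALU i3 WAW r3
#3 head=4: mulh.MUL i4 no-port MUL/MEM
#4 head=5: ld.MEM i5 RAW r1
#5 head=6: sub.ALU blt.BR i6+i7 dual

ISSUED = 4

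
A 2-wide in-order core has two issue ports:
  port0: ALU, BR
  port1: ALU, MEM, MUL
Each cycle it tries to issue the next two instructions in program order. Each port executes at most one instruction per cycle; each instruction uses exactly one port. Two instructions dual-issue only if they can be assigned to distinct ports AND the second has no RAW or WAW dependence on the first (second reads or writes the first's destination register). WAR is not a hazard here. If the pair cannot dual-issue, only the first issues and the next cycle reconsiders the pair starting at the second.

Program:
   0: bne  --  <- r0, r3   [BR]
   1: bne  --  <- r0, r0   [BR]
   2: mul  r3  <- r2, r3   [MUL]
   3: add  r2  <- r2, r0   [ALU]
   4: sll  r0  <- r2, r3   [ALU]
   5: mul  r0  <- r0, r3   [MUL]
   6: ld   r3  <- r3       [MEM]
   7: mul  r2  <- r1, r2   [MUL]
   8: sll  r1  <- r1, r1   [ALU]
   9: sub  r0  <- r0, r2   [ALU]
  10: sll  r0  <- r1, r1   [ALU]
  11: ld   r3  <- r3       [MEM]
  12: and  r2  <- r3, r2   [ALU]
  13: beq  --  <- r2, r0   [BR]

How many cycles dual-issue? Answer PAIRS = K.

0. bne @i0  | no-port BR/BR
1. bne+mul @i1,i2  | pair
2. add @i3  | RAW r2
3. sll @i4  | RAW+WAW r0
4. mul @i5  | no-port MUL/MEM
5. ld @i6  | no-port MEM/MUL
6. mul+sll @i7,i8  | pair
7. sub @i9  | WAW r0
8. sll+ld @i10,i11  | pair
9. and @i12  | RAW r2
10. beq @i13  | tail

PAIRS = 3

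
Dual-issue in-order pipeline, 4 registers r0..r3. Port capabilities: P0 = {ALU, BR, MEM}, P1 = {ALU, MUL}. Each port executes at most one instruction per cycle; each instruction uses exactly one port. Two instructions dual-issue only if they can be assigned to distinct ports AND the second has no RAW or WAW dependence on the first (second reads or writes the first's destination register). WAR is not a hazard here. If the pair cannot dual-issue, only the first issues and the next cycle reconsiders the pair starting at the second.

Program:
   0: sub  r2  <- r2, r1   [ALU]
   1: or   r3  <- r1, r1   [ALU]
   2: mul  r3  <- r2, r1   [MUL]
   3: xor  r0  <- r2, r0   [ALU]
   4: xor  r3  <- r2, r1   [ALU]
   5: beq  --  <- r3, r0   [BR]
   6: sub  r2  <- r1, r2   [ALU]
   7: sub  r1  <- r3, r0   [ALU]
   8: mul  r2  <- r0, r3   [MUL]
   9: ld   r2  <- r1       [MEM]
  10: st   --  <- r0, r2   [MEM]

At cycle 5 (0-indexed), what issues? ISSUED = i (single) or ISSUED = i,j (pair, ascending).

ISSUED = 9

0. sub.ALU+or.ALU @i0,i1  | dual
1. mul.MUL+xor.ALU @i2,i3  | dual
2. xor.ALU @i4  | RAW r3
3. beq.BR+sub.ALU @i5,i6  | dual
4. sub.ALU+mul.MUL @i7,i8  | dual
5. ld.MEM @i9  | no-port MEM/MEM
6. st.MEM @i10  | tail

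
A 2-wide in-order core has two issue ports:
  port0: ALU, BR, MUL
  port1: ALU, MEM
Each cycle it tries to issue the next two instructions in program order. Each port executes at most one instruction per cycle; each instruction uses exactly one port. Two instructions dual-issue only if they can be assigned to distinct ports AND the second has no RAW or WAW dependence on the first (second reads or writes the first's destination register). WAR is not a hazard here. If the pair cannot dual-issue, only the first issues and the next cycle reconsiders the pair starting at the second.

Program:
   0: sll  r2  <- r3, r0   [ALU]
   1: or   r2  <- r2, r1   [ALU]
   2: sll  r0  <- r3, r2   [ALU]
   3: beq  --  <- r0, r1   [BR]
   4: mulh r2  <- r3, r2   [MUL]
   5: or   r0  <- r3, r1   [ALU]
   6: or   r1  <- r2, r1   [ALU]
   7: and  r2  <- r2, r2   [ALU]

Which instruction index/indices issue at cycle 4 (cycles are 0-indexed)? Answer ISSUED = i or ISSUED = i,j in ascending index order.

t=0 i0:sll.ALU ; RAW+WAW r2
t=1 i1:or.ALU ; RAW r2
t=2 i2:sll.ALU ; RAW r0
t=3 i3:beq.BR ; no-port BR/MUL
t=4 i4,i5:mulh.MUL+or.ALU ; 2-wide
t=5 i6,i7:or.ALU+and.ALU ; 2-wide

ISSUED = 4,5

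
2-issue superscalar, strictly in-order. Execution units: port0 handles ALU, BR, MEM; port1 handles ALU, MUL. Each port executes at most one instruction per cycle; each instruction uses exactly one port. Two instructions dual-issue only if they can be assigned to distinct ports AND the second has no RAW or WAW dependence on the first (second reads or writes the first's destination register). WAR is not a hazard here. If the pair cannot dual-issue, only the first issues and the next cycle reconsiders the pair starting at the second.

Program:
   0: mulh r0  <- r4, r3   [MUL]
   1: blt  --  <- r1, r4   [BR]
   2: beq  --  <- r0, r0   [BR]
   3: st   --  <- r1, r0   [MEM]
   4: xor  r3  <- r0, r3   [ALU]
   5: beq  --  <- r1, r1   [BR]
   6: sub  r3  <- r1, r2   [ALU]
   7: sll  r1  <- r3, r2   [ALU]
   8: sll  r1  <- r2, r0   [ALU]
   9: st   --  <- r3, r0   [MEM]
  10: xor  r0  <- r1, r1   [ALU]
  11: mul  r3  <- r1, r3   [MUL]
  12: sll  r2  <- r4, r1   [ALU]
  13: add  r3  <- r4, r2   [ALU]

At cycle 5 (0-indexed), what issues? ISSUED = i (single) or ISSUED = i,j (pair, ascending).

ISSUED = 8,9

  cy0 -> i0/i1 (mulh.MUL+blt.BR) pair
  cy1 -> i2 (beq.BR) no-port BR/MEM
  cy2 -> i3/i4 (st.MEM+xor.ALU) pair
  cy3 -> i5/i6 (beq.BR+sub.ALU) pair
  cy4 -> i7 (sll.ALU) WAW r1
  cy5 -> i8/i9 (sll.ALU+st.MEM) pair
  cy6 -> i10/i11 (xor.ALU+mul.MUL) pair
  cy7 -> i12 (sll.ALU) RAW r2
  cy8 -> i13 (add.ALU) tail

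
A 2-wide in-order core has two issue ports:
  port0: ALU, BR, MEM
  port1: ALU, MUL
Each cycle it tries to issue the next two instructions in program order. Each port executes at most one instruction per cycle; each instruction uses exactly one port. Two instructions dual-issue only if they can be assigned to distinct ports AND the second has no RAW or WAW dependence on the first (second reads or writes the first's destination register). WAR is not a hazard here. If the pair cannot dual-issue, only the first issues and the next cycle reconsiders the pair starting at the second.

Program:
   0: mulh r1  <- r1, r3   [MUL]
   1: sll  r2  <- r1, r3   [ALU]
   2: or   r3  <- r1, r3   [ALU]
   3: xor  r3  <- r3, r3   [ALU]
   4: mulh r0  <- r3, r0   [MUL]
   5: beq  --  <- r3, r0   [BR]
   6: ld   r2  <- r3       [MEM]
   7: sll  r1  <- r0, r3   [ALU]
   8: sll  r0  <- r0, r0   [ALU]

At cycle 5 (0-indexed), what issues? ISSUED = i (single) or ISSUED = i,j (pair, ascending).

t=0 i0:mulh ; RAW r1
t=1 i1&i2:sll/or ; pair
t=2 i3:xor ; RAW r3
t=3 i4:mulh ; RAW r0
t=4 i5:beq ; no-port BR/MEM
t=5 i6&i7:ld/sll ; pair
t=6 i8:sll ; tail

ISSUED = 6,7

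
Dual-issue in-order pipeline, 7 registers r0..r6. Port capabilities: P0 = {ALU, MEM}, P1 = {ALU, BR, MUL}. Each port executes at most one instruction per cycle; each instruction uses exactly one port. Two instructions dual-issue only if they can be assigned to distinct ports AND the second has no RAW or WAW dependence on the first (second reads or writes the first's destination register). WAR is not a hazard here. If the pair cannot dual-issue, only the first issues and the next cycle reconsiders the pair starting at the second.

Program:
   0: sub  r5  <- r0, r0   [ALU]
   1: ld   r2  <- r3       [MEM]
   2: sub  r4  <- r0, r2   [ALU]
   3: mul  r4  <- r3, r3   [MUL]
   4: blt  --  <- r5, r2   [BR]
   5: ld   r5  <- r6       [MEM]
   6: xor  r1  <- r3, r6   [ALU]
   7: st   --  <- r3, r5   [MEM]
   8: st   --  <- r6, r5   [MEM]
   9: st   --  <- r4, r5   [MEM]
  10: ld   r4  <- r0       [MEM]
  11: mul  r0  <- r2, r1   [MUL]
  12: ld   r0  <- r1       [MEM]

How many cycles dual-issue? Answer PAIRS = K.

PAIRS = 4

  cy0 -> i0/i1 (sub;ld) 2-wide
  cy1 -> i2 (sub) WAW r4
  cy2 -> i3 (mul) no-port MUL/BR
  cy3 -> i4/i5 (blt;ld) 2-wide
  cy4 -> i6/i7 (xor;st) 2-wide
  cy5 -> i8 (st) no-port MEM/MEM
  cy6 -> i9 (st) no-port MEM/MEM
  cy7 -> i10/i11 (ld;mul) 2-wide
  cy8 -> i12 (ld) tail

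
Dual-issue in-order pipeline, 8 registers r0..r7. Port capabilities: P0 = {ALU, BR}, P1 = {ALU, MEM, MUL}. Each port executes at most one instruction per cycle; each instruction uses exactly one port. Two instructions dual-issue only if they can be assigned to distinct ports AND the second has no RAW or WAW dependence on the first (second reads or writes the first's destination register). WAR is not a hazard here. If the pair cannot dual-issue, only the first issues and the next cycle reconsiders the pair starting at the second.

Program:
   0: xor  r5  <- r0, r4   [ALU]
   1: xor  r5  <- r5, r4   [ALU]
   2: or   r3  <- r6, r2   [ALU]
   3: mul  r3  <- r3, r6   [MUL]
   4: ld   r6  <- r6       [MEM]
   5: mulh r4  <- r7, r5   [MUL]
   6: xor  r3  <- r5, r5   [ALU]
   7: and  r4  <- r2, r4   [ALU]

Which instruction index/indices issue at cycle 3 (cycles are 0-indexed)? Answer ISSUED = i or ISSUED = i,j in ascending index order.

t=0 i0:xor.ALU ; RAW+WAW r5
t=1 i1/i2:xor.ALU/or.ALU ; pair
t=2 i3:mul.MUL ; no-port MUL/MEM
t=3 i4:ld.MEM ; no-port MEM/MUL
t=4 i5/i6:mulh.MUL/xor.ALU ; pair
t=5 i7:and.ALU ; tail

ISSUED = 4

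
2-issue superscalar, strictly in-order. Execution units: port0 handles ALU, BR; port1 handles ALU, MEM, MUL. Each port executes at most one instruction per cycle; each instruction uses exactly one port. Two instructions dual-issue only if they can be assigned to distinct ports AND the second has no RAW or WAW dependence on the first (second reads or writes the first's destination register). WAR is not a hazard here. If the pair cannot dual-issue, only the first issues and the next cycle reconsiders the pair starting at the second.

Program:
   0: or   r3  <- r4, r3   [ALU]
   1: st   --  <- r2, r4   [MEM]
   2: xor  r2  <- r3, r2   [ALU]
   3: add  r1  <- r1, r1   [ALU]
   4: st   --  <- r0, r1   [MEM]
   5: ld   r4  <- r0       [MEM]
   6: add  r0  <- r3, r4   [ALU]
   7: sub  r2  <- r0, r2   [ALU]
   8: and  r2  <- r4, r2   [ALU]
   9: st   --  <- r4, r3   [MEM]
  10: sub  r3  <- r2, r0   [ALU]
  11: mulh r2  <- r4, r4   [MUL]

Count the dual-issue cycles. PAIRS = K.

[0] i0,i1  or.ALU/st.MEM  -- 2-wide
[1] i2,i3  xor.ALU/add.ALU  -- 2-wide
[2] i4  st.MEM  -- no-port MEM/MEM
[3] i5  ld.MEM  -- RAW r4
[4] i6  add.ALU  -- RAW r0
[5] i7  sub.ALU  -- RAW+WAW r2
[6] i8,i9  and.ALU/st.MEM  -- 2-wide
[7] i10,i11  sub.ALU/mulh.MUL  -- 2-wide

PAIRS = 4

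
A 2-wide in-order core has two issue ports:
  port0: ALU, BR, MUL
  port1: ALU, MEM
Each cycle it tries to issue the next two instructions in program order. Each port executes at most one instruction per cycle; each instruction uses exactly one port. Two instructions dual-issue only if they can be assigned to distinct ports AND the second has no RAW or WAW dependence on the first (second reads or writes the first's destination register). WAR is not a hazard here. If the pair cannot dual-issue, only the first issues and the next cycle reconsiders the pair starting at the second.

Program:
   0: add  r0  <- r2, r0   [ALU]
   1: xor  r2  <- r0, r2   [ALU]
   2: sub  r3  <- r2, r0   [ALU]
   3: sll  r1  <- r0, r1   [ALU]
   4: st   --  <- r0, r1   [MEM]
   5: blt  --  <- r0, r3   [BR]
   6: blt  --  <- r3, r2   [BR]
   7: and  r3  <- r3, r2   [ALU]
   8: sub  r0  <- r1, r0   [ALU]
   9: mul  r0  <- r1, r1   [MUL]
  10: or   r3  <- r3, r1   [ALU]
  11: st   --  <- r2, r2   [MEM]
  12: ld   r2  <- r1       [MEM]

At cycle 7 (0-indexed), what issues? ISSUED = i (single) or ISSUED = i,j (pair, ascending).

0. add.ALU @i0  | RAW r0
1. xor.ALU @i1  | RAW r2
2. sub.ALU sll.ALU @i2&i3  | dual
3. st.MEM blt.BR @i4&i5  | dual
4. blt.BR and.ALU @i6&i7  | dual
5. sub.ALU @i8  | WAW r0
6. mul.MUL or.ALU @i9&i10  | dual
7. st.MEM @i11  | no-port MEM/MEM
8. ld.MEM @i12  | tail

ISSUED = 11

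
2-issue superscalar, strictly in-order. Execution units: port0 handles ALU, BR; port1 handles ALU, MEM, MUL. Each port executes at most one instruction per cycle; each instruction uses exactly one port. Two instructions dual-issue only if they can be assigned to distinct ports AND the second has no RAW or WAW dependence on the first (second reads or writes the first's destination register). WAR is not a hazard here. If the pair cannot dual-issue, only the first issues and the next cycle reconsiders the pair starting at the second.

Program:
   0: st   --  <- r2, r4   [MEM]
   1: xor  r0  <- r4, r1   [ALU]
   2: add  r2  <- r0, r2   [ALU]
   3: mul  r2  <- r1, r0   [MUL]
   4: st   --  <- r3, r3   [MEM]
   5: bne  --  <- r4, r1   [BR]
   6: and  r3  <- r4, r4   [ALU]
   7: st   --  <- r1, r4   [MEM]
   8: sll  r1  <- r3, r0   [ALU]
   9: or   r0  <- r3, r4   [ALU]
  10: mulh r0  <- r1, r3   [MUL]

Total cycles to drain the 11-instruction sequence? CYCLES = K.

CYCLES = 7

t=0 i0+i1:st.MEM;xor.ALU ; dual
t=1 i2:add.ALU ; WAW r2
t=2 i3:mul.MUL ; no-port MUL/MEM
t=3 i4+i5:st.MEM;bne.BR ; dual
t=4 i6+i7:and.ALU;st.MEM ; dual
t=5 i8+i9:sll.ALU;or.ALU ; dual
t=6 i10:mulh.MUL ; tail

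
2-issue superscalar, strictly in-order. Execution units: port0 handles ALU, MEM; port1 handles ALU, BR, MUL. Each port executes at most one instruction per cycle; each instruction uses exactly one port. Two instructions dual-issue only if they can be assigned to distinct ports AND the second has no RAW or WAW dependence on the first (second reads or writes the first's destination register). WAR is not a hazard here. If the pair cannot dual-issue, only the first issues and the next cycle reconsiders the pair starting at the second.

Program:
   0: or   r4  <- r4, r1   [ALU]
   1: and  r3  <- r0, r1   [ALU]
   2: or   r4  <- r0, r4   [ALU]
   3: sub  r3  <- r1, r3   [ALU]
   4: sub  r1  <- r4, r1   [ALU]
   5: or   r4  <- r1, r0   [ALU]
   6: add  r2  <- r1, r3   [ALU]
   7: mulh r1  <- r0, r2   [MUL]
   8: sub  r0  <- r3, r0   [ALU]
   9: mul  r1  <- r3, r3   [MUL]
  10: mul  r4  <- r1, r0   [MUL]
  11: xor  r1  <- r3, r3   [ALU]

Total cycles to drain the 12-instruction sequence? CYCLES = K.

c0: i0,i1 or;and  pair
c1: i2,i3 or;sub  pair
c2: i4 sub  RAW r1
c3: i5,i6 or;add  pair
c4: i7,i8 mulh;sub  pair
c5: i9 mul  no-port MUL/MUL
c6: i10,i11 mul;xor  pair

CYCLES = 7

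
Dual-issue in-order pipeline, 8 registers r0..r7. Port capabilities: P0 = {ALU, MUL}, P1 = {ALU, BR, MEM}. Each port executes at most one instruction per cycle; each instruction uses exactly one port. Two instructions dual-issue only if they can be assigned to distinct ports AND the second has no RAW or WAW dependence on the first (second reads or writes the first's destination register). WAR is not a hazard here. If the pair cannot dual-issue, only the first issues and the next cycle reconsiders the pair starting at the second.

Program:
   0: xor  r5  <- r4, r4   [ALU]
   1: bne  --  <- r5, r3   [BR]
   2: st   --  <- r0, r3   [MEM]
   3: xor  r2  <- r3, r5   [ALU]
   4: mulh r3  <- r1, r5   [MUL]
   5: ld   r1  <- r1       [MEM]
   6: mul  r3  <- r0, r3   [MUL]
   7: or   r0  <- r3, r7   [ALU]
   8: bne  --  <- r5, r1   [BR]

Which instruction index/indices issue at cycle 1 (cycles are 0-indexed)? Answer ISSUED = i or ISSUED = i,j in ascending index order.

ISSUED = 1

[0] i0  xor  -- RAW r5
[1] i1  bne  -- no-port BR/MEM
[2] i2/i3  st+xor  -- 2-wide
[3] i4/i5  mulh+ld  -- 2-wide
[4] i6  mul  -- RAW r3
[5] i7/i8  or+bne  -- 2-wide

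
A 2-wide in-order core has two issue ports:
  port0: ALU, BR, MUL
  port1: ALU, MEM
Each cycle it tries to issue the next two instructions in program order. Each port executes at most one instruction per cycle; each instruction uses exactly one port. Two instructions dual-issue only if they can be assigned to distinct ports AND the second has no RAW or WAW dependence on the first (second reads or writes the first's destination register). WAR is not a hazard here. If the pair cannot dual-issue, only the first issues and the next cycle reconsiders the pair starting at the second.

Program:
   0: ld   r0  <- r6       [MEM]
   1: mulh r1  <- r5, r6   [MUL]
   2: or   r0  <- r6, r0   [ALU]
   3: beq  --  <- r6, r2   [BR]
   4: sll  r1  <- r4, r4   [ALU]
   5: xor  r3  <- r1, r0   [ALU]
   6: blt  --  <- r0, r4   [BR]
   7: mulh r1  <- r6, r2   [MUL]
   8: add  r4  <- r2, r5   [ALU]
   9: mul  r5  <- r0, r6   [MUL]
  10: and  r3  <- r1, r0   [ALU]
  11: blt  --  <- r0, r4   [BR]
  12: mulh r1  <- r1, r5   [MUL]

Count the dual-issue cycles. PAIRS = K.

PAIRS = 5

c0: i0&i1 ld+mulh  pair
c1: i2&i3 or+beq  pair
c2: i4 sll  RAW r1
c3: i5&i6 xor+blt  pair
c4: i7&i8 mulh+add  pair
c5: i9&i10 mul+and  pair
c6: i11 blt  no-port BR/MUL
c7: i12 mulh  tail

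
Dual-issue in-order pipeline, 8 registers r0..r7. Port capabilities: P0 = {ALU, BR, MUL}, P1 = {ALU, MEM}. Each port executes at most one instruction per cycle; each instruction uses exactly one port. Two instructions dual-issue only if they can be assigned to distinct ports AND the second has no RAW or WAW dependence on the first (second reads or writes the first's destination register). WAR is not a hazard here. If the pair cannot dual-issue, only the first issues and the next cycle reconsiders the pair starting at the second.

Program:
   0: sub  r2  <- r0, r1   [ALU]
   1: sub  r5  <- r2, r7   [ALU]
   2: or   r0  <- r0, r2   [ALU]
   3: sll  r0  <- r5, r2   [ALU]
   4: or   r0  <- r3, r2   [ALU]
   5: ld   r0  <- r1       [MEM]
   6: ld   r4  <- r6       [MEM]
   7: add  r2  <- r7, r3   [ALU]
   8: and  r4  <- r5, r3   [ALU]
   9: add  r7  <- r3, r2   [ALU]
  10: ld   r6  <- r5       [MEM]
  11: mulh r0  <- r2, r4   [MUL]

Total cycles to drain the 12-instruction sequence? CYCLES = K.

#0 head=0: sub.ALU i0 RAW r2
#1 head=1: sub.ALU;or.ALU i1+i2 pair
#2 head=3: sll.ALU i3 WAW r0
#3 head=4: or.ALU i4 WAW r0
#4 head=5: ld.MEM i5 no-port MEM/MEM
#5 head=6: ld.MEM;add.ALU i6+i7 pair
#6 head=8: and.ALU;add.ALU i8+i9 pair
#7 head=10: ld.MEM;mulh.MUL i10+i11 pair

CYCLES = 8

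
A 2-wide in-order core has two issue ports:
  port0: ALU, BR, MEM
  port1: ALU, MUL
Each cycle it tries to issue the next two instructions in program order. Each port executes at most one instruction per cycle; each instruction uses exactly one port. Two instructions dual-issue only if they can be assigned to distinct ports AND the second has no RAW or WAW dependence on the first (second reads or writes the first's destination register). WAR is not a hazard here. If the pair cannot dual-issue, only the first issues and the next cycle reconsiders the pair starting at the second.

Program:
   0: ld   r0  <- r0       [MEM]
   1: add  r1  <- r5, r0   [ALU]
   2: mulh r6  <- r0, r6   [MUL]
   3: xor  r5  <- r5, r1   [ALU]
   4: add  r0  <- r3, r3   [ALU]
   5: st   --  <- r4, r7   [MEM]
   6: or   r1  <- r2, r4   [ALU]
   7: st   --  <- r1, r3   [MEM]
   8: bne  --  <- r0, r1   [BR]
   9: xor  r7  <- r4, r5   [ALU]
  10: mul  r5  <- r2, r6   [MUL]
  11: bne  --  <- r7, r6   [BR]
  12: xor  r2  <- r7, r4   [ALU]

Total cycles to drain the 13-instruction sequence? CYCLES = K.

c0: i0 ld  RAW r0
c1: i1+i2 add+mulh  dual
c2: i3+i4 xor+add  dual
c3: i5+i6 st+or  dual
c4: i7 st  no-port MEM/BR
c5: i8+i9 bne+xor  dual
c6: i10+i11 mul+bne  dual
c7: i12 xor  tail

CYCLES = 8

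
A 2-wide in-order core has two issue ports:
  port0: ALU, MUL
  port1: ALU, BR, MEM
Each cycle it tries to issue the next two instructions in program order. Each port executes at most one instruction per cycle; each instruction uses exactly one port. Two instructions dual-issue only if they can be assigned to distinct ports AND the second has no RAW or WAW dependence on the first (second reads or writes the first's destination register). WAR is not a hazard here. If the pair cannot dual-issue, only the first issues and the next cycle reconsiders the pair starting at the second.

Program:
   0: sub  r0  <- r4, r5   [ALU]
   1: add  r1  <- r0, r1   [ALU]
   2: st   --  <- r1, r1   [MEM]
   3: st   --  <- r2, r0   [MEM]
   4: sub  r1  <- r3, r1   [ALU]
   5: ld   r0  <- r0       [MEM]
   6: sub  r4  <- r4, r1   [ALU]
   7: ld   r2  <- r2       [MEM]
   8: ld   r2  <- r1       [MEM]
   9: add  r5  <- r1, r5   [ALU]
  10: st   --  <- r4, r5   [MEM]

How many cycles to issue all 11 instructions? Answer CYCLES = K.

0. sub.ALU @i0  | RAW r0
1. add.ALU @i1  | RAW r1
2. st.MEM @i2  | no-port MEM/MEM
3. st.MEM;sub.ALU @i3&i4  | pair
4. ld.MEM;sub.ALU @i5&i6  | pair
5. ld.MEM @i7  | no-port MEM/MEM
6. ld.MEM;add.ALU @i8&i9  | pair
7. st.MEM @i10  | tail

CYCLES = 8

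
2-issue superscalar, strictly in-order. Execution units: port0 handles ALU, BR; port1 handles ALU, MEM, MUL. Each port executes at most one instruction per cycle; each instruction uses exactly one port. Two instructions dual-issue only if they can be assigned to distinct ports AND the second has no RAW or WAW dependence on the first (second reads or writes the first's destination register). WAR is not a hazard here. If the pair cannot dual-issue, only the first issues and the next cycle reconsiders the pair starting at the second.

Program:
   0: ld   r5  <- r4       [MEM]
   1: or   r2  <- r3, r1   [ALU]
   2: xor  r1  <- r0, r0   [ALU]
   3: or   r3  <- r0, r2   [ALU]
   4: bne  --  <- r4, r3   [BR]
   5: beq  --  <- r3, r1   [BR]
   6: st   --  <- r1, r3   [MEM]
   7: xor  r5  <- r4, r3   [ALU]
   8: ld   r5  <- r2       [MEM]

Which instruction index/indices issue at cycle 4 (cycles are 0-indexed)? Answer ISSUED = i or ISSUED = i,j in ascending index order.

[0] i0,i1  ld or  -- pair
[1] i2,i3  xor or  -- pair
[2] i4  bne  -- no-port BR/BR
[3] i5,i6  beq st  -- pair
[4] i7  xor  -- WAW r5
[5] i8  ld  -- tail

ISSUED = 7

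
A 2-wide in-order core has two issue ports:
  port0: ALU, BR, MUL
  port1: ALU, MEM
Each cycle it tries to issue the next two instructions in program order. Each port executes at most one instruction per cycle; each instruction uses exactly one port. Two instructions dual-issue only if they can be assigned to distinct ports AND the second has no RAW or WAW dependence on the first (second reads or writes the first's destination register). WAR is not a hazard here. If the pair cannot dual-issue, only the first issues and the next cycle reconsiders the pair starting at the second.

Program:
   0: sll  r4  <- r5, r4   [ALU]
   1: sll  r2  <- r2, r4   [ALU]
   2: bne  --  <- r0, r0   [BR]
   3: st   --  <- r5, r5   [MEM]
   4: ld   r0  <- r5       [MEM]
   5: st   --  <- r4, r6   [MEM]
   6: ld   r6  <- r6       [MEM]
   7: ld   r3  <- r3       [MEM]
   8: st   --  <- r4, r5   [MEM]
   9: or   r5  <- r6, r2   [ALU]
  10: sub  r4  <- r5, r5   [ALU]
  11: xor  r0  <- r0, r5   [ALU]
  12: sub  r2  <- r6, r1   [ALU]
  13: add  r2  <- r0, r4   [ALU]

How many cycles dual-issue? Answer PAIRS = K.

PAIRS = 3

0. sll @i0  | RAW r4
1. sll/bne @i1+i2  | dual
2. st @i3  | no-port MEM/MEM
3. ld @i4  | no-port MEM/MEM
4. st @i5  | no-port MEM/MEM
5. ld @i6  | no-port MEM/MEM
6. ld @i7  | no-port MEM/MEM
7. st/or @i8+i9  | dual
8. sub/xor @i10+i11  | dual
9. sub @i12  | WAW r2
10. add @i13  | tail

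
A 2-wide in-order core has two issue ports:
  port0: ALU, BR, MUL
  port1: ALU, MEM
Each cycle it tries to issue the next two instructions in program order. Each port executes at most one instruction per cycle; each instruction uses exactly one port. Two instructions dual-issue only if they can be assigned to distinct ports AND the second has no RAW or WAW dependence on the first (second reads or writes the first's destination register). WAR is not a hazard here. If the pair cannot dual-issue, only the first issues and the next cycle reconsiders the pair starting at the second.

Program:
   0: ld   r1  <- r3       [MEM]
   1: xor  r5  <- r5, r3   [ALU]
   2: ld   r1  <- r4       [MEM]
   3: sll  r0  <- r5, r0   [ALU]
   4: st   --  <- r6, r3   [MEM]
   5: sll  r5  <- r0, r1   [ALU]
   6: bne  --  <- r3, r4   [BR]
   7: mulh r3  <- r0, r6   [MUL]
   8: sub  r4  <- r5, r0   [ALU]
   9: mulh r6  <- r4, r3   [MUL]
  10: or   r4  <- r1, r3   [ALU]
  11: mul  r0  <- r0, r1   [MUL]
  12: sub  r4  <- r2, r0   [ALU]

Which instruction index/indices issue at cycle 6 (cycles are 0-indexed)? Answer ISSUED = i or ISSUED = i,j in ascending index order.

ISSUED = 11

t=0 i0&i1:ld xor ; dual
t=1 i2&i3:ld sll ; dual
t=2 i4&i5:st sll ; dual
t=3 i6:bne ; no-port BR/MUL
t=4 i7&i8:mulh sub ; dual
t=5 i9&i10:mulh or ; dual
t=6 i11:mul ; RAW r0
t=7 i12:sub ; tail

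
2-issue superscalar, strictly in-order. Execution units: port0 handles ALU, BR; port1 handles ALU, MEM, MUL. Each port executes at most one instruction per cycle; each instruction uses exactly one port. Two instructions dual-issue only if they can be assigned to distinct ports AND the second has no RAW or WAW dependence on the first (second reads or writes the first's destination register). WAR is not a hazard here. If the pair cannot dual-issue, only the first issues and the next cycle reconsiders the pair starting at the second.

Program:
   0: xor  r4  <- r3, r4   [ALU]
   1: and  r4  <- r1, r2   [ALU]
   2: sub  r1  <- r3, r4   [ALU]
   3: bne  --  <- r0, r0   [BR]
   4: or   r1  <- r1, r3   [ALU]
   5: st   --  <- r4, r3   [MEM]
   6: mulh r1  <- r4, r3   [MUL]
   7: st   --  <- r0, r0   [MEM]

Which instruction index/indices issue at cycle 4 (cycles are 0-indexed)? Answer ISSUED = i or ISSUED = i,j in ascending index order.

ISSUED = 6

c0: i0 xor  WAW r4
c1: i1 and  RAW r4
c2: i2,i3 sub/bne  pair
c3: i4,i5 or/st  pair
c4: i6 mulh  no-port MUL/MEM
c5: i7 st  tail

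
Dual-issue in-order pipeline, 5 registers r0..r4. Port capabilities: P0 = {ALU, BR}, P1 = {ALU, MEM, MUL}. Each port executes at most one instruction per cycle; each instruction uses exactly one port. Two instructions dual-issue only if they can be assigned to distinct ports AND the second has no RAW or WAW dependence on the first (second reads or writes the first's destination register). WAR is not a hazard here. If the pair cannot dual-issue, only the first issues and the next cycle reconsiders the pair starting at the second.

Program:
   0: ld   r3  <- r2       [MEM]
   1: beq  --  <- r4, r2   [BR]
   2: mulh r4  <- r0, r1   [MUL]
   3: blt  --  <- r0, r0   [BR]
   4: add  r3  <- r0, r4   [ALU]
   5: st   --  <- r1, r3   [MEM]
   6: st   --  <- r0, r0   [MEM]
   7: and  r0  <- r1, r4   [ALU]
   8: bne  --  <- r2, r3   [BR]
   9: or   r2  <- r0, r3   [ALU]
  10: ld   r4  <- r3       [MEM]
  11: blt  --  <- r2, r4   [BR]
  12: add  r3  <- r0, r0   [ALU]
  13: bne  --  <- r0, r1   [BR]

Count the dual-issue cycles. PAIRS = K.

PAIRS = 5

c0: i0,i1 ld/beq  2-wide
c1: i2,i3 mulh/blt  2-wide
c2: i4 add  RAW r3
c3: i5 st  no-port MEM/MEM
c4: i6,i7 st/and  2-wide
c5: i8,i9 bne/or  2-wide
c6: i10 ld  RAW r4
c7: i11,i12 blt/add  2-wide
c8: i13 bne  tail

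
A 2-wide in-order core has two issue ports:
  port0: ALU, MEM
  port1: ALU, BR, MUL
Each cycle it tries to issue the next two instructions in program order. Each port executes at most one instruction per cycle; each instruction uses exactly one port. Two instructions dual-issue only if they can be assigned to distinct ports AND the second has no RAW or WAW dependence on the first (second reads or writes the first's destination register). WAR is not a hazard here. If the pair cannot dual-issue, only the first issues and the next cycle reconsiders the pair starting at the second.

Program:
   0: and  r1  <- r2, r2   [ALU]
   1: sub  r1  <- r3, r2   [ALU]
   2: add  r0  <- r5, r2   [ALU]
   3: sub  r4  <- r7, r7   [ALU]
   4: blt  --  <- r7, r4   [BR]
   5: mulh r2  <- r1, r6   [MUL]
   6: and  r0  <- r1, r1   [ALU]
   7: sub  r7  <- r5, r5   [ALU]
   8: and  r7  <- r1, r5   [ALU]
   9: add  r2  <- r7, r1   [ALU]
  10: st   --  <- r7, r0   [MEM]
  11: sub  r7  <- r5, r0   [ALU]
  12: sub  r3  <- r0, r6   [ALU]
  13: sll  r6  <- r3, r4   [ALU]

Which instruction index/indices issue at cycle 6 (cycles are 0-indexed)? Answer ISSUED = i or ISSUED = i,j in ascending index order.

  cy0 -> i0 (and.ALU) WAW r1
  cy1 -> i1+i2 (sub.ALU/add.ALU) 2-wide
  cy2 -> i3 (sub.ALU) RAW r4
  cy3 -> i4 (blt.BR) no-port BR/MUL
  cy4 -> i5+i6 (mulh.MUL/and.ALU) 2-wide
  cy5 -> i7 (sub.ALU) WAW r7
  cy6 -> i8 (and.ALU) RAW r7
  cy7 -> i9+i10 (add.ALU/st.MEM) 2-wide
  cy8 -> i11+i12 (sub.ALU/sub.ALU) 2-wide
  cy9 -> i13 (sll.ALU) tail

ISSUED = 8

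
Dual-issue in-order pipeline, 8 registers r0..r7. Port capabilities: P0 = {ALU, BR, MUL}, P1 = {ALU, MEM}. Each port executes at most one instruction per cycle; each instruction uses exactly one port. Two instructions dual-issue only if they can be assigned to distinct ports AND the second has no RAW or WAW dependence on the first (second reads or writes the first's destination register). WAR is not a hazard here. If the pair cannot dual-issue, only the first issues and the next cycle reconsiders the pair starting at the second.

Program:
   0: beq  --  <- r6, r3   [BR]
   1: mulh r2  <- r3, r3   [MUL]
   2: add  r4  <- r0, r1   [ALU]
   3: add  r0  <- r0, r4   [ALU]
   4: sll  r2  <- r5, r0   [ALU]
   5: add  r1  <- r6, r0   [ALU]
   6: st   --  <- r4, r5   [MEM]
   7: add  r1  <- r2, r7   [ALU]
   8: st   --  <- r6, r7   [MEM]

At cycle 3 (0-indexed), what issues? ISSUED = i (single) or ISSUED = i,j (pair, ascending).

ISSUED = 4,5

[0] i0  beq.BR  -- no-port BR/MUL
[1] i1/i2  mulh.MUL+add.ALU  -- pair
[2] i3  add.ALU  -- RAW r0
[3] i4/i5  sll.ALU+add.ALU  -- pair
[4] i6/i7  st.MEM+add.ALU  -- pair
[5] i8  st.MEM  -- tail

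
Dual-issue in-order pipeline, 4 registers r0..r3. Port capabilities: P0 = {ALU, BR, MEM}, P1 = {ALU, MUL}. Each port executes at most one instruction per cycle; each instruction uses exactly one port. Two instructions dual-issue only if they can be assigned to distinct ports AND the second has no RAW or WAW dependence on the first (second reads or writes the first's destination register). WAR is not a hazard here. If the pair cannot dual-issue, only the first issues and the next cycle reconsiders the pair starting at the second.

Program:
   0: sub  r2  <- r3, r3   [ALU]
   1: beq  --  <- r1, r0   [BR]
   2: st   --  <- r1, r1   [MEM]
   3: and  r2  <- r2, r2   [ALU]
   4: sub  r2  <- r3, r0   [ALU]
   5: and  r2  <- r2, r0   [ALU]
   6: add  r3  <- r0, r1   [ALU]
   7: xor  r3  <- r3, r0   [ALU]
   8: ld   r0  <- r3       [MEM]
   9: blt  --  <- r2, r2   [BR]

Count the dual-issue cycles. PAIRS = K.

  cy0 -> i0/i1 (sub+beq) pair
  cy1 -> i2/i3 (st+and) pair
  cy2 -> i4 (sub) RAW+WAW r2
  cy3 -> i5/i6 (and+add) pair
  cy4 -> i7 (xor) RAW r3
  cy5 -> i8 (ld) no-port MEM/BR
  cy6 -> i9 (blt) tail

PAIRS = 3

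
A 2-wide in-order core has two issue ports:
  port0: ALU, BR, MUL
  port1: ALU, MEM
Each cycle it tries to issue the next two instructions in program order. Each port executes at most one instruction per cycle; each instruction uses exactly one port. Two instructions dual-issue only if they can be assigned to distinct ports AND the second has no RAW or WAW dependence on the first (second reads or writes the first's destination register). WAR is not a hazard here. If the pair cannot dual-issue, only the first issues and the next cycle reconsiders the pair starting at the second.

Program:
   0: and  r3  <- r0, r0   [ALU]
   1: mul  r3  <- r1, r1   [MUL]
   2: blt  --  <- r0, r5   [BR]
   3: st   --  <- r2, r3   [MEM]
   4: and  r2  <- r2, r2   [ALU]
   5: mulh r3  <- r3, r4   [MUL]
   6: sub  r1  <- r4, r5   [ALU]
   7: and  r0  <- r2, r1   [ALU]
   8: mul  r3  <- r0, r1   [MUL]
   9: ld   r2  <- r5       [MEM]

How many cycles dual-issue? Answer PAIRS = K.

PAIRS = 3

[0] i0  and  -- WAW r3
[1] i1  mul  -- no-port MUL/BR
[2] i2+i3  blt/st  -- 2-wide
[3] i4+i5  and/mulh  -- 2-wide
[4] i6  sub  -- RAW r1
[5] i7  and  -- RAW r0
[6] i8+i9  mul/ld  -- 2-wide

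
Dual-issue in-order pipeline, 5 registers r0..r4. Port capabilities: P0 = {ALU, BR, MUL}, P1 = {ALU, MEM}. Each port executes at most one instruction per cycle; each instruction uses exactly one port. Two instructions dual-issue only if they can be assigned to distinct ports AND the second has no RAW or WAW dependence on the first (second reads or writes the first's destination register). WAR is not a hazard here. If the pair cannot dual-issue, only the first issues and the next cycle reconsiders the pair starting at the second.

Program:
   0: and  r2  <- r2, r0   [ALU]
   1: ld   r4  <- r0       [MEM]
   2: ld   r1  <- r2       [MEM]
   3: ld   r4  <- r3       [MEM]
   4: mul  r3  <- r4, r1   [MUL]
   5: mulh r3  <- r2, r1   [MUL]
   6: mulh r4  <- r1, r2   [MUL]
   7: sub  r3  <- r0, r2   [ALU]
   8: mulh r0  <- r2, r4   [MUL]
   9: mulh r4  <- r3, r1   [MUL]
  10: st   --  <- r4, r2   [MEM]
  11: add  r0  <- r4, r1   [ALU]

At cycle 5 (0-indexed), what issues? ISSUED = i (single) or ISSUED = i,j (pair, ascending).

ISSUED = 6,7

  cy0 -> i0,i1 (and.ALU/ld.MEM) 2-wide
  cy1 -> i2 (ld.MEM) no-port MEM/MEM
  cy2 -> i3 (ld.MEM) RAW r4
  cy3 -> i4 (mul.MUL) no-port MUL/MUL
  cy4 -> i5 (mulh.MUL) no-port MUL/MUL
  cy5 -> i6,i7 (mulh.MUL/sub.ALU) 2-wide
  cy6 -> i8 (mulh.MUL) no-port MUL/MUL
  cy7 -> i9 (mulh.MUL) RAW r4
  cy8 -> i10,i11 (st.MEM/add.ALU) 2-wide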